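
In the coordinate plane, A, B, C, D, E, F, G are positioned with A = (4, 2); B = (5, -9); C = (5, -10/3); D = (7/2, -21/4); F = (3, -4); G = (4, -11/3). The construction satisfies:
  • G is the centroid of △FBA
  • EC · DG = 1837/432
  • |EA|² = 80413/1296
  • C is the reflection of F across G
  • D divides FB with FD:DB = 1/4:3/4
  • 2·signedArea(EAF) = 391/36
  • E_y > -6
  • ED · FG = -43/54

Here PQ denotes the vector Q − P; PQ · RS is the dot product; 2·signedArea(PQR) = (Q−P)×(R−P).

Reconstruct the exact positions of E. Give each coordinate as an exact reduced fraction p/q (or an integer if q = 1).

1. E_x = 9/2  [EC · DG = 1837/432 ∩ 2·signedArea(EAF) = 391/36]
2. E_y = -211/36  [EC · DG = 1837/432 ∩ 2·signedArea(EAF) = 391/36]
   → E = (9/2, -211/36)

E = (9/2, -211/36)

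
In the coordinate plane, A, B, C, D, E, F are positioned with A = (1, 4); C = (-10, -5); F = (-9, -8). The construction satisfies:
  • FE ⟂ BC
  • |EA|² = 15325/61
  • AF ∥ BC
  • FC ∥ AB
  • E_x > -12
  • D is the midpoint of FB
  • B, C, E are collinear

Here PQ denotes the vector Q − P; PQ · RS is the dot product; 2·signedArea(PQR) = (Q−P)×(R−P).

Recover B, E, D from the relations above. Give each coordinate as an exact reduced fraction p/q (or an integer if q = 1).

B = (0, 7)
D = (-9/2, -1/2)
E = (-675/61, -383/61)

1. B_x = 0  [AF ∥ BC ∩ FC ∥ AB]
2. B_y = 7  [AF ∥ BC ∩ FC ∥ AB]
   → B = (0, 7)
3. E_x = -675/61  [B, C, E are collinear ∩ FE ⟂ BC]
4. E_y = -383/61  [B, C, E are collinear ∩ FE ⟂ BC]
   → E = (-675/61, -383/61)
5. D_x = -9/2  [D is the midpoint of FB]
6. D_y = -1/2  [D is the midpoint of FB]
   → D = (-9/2, -1/2)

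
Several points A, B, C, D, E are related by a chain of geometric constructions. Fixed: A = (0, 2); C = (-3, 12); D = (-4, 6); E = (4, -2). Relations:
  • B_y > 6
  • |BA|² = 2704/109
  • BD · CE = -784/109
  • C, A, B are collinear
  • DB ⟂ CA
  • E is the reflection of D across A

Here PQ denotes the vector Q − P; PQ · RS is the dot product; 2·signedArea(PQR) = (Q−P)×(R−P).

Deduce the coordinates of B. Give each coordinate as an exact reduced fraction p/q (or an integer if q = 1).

B = (-156/109, 738/109)

1. B_x = -156/109  [C, A, B are collinear ∩ DB ⟂ CA]
2. B_y = 738/109  [C, A, B are collinear ∩ DB ⟂ CA]
   → B = (-156/109, 738/109)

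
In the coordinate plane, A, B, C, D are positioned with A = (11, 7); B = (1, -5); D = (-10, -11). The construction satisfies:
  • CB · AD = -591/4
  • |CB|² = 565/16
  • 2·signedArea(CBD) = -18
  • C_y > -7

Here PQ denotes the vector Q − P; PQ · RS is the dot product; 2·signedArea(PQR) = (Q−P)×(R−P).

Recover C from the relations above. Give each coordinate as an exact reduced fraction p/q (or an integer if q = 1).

C = (-19/4, -13/2)

1. C_x = -19/4  [2·signedArea(CBD) = -18 ∩ CB · AD = -591/4]
2. C_y = -13/2  [2·signedArea(CBD) = -18 ∩ CB · AD = -591/4]
   → C = (-19/4, -13/2)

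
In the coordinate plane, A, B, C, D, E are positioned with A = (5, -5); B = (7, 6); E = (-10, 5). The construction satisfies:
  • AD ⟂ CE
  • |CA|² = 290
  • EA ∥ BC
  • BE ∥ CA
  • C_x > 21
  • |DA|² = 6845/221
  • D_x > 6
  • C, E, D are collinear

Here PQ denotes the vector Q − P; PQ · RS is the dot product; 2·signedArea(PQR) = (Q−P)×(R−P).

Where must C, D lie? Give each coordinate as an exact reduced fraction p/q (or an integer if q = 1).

C = (22, -4)
D = (1438/221, 79/221)

1. C_x = 22  [BE ∥ CA ∩ EA ∥ BC]
2. C_y = -4  [BE ∥ CA ∩ EA ∥ BC]
   → C = (22, -4)
3. D_x = 1438/221  [C, E, D are collinear ∩ AD ⟂ CE]
4. D_y = 79/221  [C, E, D are collinear ∩ AD ⟂ CE]
   → D = (1438/221, 79/221)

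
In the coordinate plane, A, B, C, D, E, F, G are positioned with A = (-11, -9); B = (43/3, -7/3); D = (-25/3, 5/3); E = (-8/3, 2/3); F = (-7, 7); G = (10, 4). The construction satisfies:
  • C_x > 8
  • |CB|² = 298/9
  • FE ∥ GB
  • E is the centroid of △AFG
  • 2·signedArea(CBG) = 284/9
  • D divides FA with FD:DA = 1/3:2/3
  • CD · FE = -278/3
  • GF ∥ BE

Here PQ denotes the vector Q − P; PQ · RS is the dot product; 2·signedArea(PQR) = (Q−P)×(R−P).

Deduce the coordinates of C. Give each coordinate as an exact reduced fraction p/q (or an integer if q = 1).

1. C_x = 26/3  [2·signedArea(CBG) = 284/9 ∩ CD · FE = -278/3]
2. C_y = -4/3  [2·signedArea(CBG) = 284/9 ∩ CD · FE = -278/3]
   → C = (26/3, -4/3)

C = (26/3, -4/3)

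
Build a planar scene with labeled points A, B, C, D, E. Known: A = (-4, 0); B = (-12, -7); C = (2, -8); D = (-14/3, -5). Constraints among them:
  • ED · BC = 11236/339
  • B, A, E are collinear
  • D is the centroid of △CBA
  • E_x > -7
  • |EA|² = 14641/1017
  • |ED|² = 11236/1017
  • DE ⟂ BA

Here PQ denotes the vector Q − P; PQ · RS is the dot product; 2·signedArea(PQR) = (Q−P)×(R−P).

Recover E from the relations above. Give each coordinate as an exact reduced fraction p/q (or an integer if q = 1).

E = (-2324/339, -847/339)

1. E_x = -2324/339  [B, A, E are collinear ∩ DE ⟂ BA]
2. E_y = -847/339  [B, A, E are collinear ∩ DE ⟂ BA]
   → E = (-2324/339, -847/339)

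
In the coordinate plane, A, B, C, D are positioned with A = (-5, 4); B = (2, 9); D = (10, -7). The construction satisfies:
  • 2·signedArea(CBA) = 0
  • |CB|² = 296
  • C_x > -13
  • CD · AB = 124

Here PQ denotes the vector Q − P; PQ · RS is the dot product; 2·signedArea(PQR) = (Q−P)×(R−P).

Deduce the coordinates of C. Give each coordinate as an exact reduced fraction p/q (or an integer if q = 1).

C = (-12, -1)

1. C_x = -12  [2·signedArea(CBA) = 0 ∩ CD · AB = 124]
2. C_y = -1  [2·signedArea(CBA) = 0 ∩ CD · AB = 124]
   → C = (-12, -1)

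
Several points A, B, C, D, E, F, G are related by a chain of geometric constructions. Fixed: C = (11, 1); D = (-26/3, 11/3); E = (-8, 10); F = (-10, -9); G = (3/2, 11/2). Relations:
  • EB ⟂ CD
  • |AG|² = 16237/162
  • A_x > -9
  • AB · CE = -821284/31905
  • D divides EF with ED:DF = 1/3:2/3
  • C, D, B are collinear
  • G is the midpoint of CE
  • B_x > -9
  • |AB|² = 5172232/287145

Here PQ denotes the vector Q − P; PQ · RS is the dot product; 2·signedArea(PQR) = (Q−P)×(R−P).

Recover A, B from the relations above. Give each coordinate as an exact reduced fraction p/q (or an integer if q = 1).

1. B_x = -31392/3545  [C, D, B are collinear ∩ EB ⟂ CD]
2. B_y = 13089/3545  [C, D, B are collinear ∩ EB ⟂ CD]
   → B = (-31392/3545, 13089/3545)
3. A_x = -74/9  [line 19·x + -9·y + 2045/9 = 0 ∩ |AB|² = 5172232/287145]
4. A_y = 71/9  [line 19·x + -9·y + 2045/9 = 0 ∩ |AB|² = 5172232/287145]
   → A = (-74/9, 71/9)

A = (-74/9, 71/9)
B = (-31392/3545, 13089/3545)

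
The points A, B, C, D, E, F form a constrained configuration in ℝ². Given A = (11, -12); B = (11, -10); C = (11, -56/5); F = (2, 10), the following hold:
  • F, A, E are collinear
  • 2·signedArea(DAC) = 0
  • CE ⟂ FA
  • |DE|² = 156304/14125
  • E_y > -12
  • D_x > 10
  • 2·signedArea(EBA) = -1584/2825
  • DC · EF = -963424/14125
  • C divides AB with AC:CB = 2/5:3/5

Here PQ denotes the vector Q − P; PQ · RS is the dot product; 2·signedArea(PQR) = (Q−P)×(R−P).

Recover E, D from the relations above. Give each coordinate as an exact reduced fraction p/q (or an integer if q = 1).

D = (11, -8)
E = (30283/2825, -31964/2825)

1. E_x = 30283/2825  [F, A, E are collinear ∩ CE ⟂ FA]
2. E_y = -31964/2825  [F, A, E are collinear ∩ CE ⟂ FA]
   → E = (30283/2825, -31964/2825)
3. D_x = 11  [2·signedArea(DAC) = 0 ∩ DC · EF = -963424/14125]
4. D_y = -8  [2·signedArea(DAC) = 0 ∩ DC · EF = -963424/14125]
   → D = (11, -8)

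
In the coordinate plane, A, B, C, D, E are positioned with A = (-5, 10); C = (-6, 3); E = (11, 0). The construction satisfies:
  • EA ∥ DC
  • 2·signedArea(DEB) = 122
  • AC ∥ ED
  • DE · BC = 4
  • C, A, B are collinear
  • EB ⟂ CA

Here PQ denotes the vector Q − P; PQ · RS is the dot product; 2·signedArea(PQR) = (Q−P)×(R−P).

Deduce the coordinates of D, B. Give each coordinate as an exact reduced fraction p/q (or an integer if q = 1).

1. D_x = 10  [EA ∥ DC ∩ AC ∥ ED]
2. D_y = -7  [EA ∥ DC ∩ AC ∥ ED]
   → D = (10, -7)
3. B_x = -152/25  [C, A, B are collinear ∩ EB ⟂ CA]
4. B_y = 61/25  [C, A, B are collinear ∩ EB ⟂ CA]
   → B = (-152/25, 61/25)

B = (-152/25, 61/25)
D = (10, -7)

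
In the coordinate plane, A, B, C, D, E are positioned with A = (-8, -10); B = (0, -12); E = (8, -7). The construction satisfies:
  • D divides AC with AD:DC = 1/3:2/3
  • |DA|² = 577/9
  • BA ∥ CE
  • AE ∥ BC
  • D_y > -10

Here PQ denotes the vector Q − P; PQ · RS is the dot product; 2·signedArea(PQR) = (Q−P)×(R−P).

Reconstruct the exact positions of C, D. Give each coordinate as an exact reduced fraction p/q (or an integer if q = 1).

C = (16, -9)
D = (0, -29/3)

1. C_x = 16  [BA ∥ CE ∩ AE ∥ BC]
2. C_y = -9  [BA ∥ CE ∩ AE ∥ BC]
   → C = (16, -9)
3. D_x = 0  [D divides AC with AD:DC = 1/3:2/3]
4. D_y = -29/3  [D divides AC with AD:DC = 1/3:2/3]
   → D = (0, -29/3)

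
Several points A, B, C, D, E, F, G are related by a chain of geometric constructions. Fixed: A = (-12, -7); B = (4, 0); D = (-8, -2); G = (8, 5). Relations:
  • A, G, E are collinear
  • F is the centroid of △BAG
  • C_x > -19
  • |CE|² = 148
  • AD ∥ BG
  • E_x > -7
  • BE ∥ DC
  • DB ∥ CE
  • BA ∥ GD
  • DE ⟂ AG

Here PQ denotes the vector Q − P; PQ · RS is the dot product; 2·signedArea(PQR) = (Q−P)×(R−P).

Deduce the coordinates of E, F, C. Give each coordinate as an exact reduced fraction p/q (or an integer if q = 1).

1. E_x = -233/34  [A, G, E are collinear ∩ DE ⟂ AG]
2. E_y = -133/34  [A, G, E are collinear ∩ DE ⟂ AG]
   → E = (-233/34, -133/34)
3. F_x = 0  [F is the centroid of △BAG]
4. F_y = -2/3  [F is the centroid of △BAG]
   → F = (0, -2/3)
5. C_x = -641/34  [DB ∥ CE ∩ BE ∥ DC]
6. C_y = -201/34  [DB ∥ CE ∩ BE ∥ DC]
   → C = (-641/34, -201/34)

C = (-641/34, -201/34)
E = (-233/34, -133/34)
F = (0, -2/3)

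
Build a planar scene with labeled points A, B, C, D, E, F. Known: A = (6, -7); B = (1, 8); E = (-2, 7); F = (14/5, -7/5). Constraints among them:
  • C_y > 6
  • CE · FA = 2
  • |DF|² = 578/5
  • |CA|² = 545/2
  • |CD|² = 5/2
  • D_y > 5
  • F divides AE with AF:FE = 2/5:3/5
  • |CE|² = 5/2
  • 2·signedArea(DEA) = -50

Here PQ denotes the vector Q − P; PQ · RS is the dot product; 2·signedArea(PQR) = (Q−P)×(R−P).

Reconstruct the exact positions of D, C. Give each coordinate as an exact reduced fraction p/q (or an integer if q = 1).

C = (-7/2, 13/2)
D = (-5, 6)

1. D_x = -5  [line 14·x + 8·y + 22 = 0 ∩ |DF|² = 578/5]
2. D_y = 6  [line 14·x + 8·y + 22 = 0 ∩ |DF|² = 578/5]
   → D = (-5, 6)
3. C_x = -7/2  [line -16/5·x + 28/5·y + -238/5 = 0 ∩ |CD|² = 5/2]
4. C_y = 13/2  [line -16/5·x + 28/5·y + -238/5 = 0 ∩ |CD|² = 5/2]
   → C = (-7/2, 13/2)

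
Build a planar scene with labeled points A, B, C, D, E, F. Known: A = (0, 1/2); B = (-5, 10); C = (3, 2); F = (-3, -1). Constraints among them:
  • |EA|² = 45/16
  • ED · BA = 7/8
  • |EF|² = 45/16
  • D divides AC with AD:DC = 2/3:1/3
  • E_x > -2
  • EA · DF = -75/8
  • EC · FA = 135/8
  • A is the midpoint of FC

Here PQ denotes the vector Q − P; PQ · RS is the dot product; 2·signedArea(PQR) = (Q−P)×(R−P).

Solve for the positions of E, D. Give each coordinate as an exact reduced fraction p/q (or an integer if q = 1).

1. E_x = -3/2  [line -3·x + -3/2·y + -39/8 = 0 ∩ |EA|² = 45/16]
2. E_y = -1/4  [line -3·x + -3/2·y + -39/8 = 0 ∩ |EA|² = 45/16]
   → E = (-3/2, -1/4)
3. D_x = 2  [EA · DF = -75/8 ∩ D divides AC with AD:DC = 2/3:1/3]
4. D_y = 3/2  [EA · DF = -75/8 ∩ D divides AC with AD:DC = 2/3:1/3]
   → D = (2, 3/2)

D = (2, 3/2)
E = (-3/2, -1/4)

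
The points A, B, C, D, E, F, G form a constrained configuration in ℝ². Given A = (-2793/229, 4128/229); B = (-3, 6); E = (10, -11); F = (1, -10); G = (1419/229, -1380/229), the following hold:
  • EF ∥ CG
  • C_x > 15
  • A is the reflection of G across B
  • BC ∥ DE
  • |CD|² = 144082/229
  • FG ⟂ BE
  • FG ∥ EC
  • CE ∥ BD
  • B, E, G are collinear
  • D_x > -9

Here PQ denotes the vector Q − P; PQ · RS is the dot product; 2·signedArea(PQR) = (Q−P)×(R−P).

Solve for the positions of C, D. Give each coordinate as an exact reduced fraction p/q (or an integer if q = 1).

1. C_x = 3480/229  [EF ∥ CG ∩ FG ∥ EC]
2. C_y = -1609/229  [EF ∥ CG ∩ FG ∥ EC]
   → C = (3480/229, -1609/229)
3. D_x = -1877/229  [BC ∥ DE ∩ CE ∥ BD]
4. D_y = 464/229  [BC ∥ DE ∩ CE ∥ BD]
   → D = (-1877/229, 464/229)

C = (3480/229, -1609/229)
D = (-1877/229, 464/229)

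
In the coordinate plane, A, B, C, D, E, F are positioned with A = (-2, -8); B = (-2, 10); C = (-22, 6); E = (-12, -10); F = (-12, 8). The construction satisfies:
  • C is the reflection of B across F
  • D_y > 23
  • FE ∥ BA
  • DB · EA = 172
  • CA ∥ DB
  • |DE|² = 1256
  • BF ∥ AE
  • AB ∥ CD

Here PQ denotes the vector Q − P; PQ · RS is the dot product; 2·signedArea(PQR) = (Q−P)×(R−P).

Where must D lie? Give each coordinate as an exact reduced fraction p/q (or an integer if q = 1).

1. D_x = -22  [CA ∥ DB ∩ AB ∥ CD]
2. D_y = 24  [CA ∥ DB ∩ AB ∥ CD]
   → D = (-22, 24)

D = (-22, 24)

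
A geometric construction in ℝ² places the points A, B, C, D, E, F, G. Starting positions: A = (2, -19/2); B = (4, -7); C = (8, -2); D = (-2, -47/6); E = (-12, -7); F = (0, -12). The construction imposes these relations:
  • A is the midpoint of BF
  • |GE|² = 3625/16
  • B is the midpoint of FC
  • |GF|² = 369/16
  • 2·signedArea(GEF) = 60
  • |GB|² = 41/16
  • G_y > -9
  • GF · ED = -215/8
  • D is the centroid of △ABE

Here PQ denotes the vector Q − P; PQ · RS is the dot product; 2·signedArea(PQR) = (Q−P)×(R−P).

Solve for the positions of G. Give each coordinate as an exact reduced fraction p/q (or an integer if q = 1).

1. G_x = 3  [GF · ED = -215/8 ∩ 2·signedArea(GEF) = 60]
2. G_y = -33/4  [GF · ED = -215/8 ∩ 2·signedArea(GEF) = 60]
   → G = (3, -33/4)

G = (3, -33/4)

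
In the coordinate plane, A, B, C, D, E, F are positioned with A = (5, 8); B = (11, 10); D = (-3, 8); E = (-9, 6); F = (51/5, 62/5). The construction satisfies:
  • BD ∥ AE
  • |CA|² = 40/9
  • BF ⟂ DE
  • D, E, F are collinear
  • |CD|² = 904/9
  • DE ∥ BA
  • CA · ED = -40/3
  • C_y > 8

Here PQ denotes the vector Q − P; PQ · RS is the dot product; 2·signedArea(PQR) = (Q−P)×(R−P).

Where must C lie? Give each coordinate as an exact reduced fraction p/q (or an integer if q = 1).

C = (7, 26/3)

1. C_x = 7  [line -6·x + -2·y + 178/3 = 0 ∩ |CA|² = 40/9]
2. C_y = 26/3  [line -6·x + -2·y + 178/3 = 0 ∩ |CA|² = 40/9]
   → C = (7, 26/3)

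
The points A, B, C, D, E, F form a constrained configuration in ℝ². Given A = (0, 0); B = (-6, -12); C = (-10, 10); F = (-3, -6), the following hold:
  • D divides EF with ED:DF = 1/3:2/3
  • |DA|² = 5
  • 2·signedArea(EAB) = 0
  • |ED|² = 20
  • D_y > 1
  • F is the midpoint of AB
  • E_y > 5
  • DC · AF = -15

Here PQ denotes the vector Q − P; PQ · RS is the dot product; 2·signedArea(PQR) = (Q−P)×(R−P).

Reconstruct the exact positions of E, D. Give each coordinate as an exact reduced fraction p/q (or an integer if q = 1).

D = (1, 2)
E = (3, 6)

1. D_x = 1  [line 3·x + 6·y + -15 = 0 ∩ |DA|² = 5]
2. D_y = 2  [line 3·x + 6·y + -15 = 0 ∩ |DA|² = 5]
   → D = (1, 2)
3. E_x = 3  [2·signedArea(EAB) = 0 ∩ D divides EF with ED:DF = 1/3:2/3]
4. E_y = 6  [2·signedArea(EAB) = 0 ∩ D divides EF with ED:DF = 1/3:2/3]
   → E = (3, 6)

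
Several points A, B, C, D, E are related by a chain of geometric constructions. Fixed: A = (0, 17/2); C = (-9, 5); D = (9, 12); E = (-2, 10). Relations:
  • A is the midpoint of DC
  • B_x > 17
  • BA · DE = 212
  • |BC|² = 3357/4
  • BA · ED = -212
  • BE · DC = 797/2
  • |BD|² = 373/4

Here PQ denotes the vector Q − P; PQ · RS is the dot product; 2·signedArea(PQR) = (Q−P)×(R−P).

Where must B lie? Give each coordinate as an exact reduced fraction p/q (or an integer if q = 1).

B = (18, 31/2)

1. B_x = 18  [BA · DE = 212 ∩ BE · DC = 797/2]
2. B_y = 31/2  [BA · DE = 212 ∩ BE · DC = 797/2]
   → B = (18, 31/2)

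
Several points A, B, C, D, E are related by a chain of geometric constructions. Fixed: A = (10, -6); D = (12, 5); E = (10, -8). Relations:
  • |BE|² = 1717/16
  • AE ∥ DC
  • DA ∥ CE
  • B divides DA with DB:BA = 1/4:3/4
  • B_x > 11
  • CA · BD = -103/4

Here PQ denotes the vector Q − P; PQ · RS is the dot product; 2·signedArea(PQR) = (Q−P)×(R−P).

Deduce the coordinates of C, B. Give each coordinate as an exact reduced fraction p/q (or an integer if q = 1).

B = (23/2, 9/4)
C = (12, 3)

1. C_x = 12  [DA ∥ CE ∩ AE ∥ DC]
2. C_y = 3  [DA ∥ CE ∩ AE ∥ DC]
   → C = (12, 3)
3. B_x = 23/2  [B divides DA with DB:BA = 1/4:3/4]
4. B_y = 9/4  [B divides DA with DB:BA = 1/4:3/4]
   → B = (23/2, 9/4)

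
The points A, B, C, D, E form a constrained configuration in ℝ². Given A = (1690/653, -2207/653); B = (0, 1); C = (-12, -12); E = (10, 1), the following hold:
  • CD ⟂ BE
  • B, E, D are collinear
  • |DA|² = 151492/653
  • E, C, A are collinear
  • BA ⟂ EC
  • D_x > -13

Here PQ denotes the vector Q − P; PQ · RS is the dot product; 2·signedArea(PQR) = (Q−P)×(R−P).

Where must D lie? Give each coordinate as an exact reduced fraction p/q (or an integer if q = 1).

1. D_x = -12  [B, E, D are collinear ∩ CD ⟂ BE]
2. D_y = 1  [B, E, D are collinear ∩ CD ⟂ BE]
   → D = (-12, 1)

D = (-12, 1)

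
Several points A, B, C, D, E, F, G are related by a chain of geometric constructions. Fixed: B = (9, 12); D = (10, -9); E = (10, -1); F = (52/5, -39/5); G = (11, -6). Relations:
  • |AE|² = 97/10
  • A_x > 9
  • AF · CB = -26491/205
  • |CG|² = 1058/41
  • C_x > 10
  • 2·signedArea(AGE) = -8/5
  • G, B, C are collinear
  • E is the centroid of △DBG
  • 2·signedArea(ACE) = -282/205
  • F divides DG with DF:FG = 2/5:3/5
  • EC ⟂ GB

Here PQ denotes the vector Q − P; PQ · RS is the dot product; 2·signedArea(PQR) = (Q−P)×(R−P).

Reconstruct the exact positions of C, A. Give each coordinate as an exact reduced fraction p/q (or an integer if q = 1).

1. C_x = 428/41  [G, B, C are collinear ∩ EC ⟂ GB]
2. C_y = -39/41  [G, B, C are collinear ∩ EC ⟂ GB]
   → C = (428/41, -39/41)
3. A_x = 97/10  [2·signedArea(ACE) = -282/205 ∩ 2·signedArea(AGE) = -8/5]
4. A_y = 21/10  [2·signedArea(ACE) = -282/205 ∩ 2·signedArea(AGE) = -8/5]
   → A = (97/10, 21/10)

A = (97/10, 21/10)
C = (428/41, -39/41)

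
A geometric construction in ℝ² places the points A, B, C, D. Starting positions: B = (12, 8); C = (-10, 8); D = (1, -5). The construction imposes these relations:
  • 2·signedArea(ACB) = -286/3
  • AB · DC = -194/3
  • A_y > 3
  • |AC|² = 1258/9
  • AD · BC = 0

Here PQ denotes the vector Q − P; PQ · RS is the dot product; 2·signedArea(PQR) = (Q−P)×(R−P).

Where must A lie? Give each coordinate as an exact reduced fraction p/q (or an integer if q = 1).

A = (1, 11/3)

1. A_x = 1  [AD · BC = 0 ∩ 2·signedArea(ACB) = -286/3]
2. A_y = 11/3  [AD · BC = 0 ∩ 2·signedArea(ACB) = -286/3]
   → A = (1, 11/3)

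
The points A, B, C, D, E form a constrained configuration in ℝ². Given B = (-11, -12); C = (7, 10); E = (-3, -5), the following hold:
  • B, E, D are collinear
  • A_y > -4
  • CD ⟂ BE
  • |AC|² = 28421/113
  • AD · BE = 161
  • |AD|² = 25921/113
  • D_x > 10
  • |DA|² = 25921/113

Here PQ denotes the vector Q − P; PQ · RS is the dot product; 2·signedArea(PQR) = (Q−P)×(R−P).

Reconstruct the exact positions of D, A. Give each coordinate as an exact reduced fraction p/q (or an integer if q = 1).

A = (-147/113, -397/113)
D = (1141/113, 730/113)

1. D_x = 1141/113  [B, E, D are collinear ∩ CD ⟂ BE]
2. D_y = 730/113  [B, E, D are collinear ∩ CD ⟂ BE]
   → D = (1141/113, 730/113)
3. A_x = -147/113  [line -8·x + -7·y + -35 = 0 ∩ |DA|² = 25921/113]
4. A_y = -397/113  [line -8·x + -7·y + -35 = 0 ∩ |DA|² = 25921/113]
   → A = (-147/113, -397/113)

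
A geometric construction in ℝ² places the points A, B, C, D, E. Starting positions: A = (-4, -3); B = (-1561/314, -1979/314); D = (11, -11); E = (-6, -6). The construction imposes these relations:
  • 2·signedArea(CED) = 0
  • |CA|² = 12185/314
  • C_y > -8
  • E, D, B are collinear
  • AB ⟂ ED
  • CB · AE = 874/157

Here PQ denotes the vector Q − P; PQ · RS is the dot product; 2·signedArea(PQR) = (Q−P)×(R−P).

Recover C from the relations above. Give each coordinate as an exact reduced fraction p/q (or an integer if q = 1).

1. C_x = 3/314  [2·signedArea(CED) = 0 ∩ CB · AE = 874/157]
2. C_y = -2439/314  [2·signedArea(CED) = 0 ∩ CB · AE = 874/157]
   → C = (3/314, -2439/314)

C = (3/314, -2439/314)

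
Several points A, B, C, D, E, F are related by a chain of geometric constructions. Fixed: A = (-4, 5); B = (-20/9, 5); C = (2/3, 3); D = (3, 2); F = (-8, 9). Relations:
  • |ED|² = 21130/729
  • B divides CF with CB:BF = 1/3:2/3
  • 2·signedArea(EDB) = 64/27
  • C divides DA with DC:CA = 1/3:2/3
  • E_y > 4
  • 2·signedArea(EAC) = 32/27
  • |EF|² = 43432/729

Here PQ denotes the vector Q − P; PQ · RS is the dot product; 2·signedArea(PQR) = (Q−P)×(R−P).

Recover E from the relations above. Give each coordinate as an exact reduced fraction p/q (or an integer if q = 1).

1. E_x = -50/27  [2·signedArea(EDB) = 64/27 ∩ 2·signedArea(EAC) = 32/27]
2. E_y = 13/3  [2·signedArea(EDB) = 64/27 ∩ 2·signedArea(EAC) = 32/27]
   → E = (-50/27, 13/3)

E = (-50/27, 13/3)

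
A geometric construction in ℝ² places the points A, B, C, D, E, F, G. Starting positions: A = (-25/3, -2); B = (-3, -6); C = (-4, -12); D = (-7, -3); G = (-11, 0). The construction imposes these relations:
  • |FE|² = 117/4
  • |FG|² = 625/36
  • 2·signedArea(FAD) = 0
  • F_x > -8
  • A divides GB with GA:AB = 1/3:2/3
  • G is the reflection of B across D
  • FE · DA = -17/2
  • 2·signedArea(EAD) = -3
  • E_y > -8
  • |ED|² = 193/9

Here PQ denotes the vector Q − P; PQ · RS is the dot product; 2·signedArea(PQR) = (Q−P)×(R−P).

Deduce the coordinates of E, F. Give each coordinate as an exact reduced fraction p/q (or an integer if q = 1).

1. F_x = -23/3  [line 1·x + 4/3·y + 11 = 0 ∩ |FG|² = 625/36]
2. F_y = -5/2  [line 1·x + 4/3·y + 11 = 0 ∩ |FG|² = 625/36]
   → F = (-23/3, -5/2)
3. E_x = -14/3  [2·signedArea(EAD) = -3 ∩ FE · DA = -17/2]
4. E_y = -7  [2·signedArea(EAD) = -3 ∩ FE · DA = -17/2]
   → E = (-14/3, -7)

E = (-14/3, -7)
F = (-23/3, -5/2)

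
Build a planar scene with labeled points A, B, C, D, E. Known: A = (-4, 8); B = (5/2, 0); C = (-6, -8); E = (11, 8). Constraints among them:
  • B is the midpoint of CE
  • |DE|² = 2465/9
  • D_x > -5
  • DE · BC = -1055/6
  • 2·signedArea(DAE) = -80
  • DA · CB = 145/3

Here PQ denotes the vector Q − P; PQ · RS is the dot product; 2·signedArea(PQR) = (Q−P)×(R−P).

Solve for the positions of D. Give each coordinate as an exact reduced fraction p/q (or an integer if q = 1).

D = (-14/3, 8/3)

1. D_x = -14/3  [2·signedArea(DAE) = -80 ∩ DA · CB = 145/3]
2. D_y = 8/3  [2·signedArea(DAE) = -80 ∩ DA · CB = 145/3]
   → D = (-14/3, 8/3)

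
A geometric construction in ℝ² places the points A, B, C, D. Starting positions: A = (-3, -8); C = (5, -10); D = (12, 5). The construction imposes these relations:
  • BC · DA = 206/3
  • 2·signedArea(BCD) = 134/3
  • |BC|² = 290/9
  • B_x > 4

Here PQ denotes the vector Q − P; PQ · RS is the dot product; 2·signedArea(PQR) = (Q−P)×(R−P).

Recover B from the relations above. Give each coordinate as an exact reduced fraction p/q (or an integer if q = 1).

1. B_x = 14/3  [BC · DA = 206/3 ∩ 2·signedArea(BCD) = 134/3]
2. B_y = -13/3  [BC · DA = 206/3 ∩ 2·signedArea(BCD) = 134/3]
   → B = (14/3, -13/3)

B = (14/3, -13/3)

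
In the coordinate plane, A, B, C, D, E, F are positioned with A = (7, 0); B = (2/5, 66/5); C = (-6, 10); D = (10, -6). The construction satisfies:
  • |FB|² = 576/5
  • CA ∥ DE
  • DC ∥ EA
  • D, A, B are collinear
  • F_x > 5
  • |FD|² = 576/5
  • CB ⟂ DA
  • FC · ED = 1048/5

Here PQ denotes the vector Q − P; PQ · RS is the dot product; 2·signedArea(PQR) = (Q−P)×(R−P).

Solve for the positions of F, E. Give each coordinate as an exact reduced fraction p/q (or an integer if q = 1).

1. E_x = 23  [DC ∥ EA ∩ CA ∥ DE]
2. E_y = -16  [DC ∥ EA ∩ CA ∥ DE]
   → E = (23, -16)
3. F_x = 26/5  [line 13·x + -10·y + -158/5 = 0 ∩ |FD|² = 576/5]
4. F_y = 18/5  [line 13·x + -10·y + -158/5 = 0 ∩ |FD|² = 576/5]
   → F = (26/5, 18/5)

E = (23, -16)
F = (26/5, 18/5)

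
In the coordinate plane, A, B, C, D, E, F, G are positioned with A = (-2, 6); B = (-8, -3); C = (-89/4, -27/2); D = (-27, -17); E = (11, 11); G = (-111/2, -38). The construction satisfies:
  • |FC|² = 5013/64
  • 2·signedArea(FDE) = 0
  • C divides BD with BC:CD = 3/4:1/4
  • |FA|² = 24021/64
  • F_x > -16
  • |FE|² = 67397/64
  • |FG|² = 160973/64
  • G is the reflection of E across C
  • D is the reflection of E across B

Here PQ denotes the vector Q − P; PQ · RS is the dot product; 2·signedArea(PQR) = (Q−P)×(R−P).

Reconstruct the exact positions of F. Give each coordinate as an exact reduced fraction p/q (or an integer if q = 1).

F = (-121/8, -33/4)

1. F_x = -121/8  [line -28·x + 38·y + -110 = 0 ∩ |FG|² = 160973/64]
2. F_y = -33/4  [line -28·x + 38·y + -110 = 0 ∩ |FG|² = 160973/64]
   → F = (-121/8, -33/4)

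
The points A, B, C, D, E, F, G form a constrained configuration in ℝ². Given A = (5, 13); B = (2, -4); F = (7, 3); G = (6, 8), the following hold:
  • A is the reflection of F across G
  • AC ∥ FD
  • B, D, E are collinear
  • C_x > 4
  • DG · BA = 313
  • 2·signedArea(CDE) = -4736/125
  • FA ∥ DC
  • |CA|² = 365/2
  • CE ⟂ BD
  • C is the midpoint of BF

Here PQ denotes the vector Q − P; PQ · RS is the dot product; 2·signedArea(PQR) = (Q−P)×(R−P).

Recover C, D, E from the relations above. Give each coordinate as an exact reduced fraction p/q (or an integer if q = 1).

C = (9/2, -1/2)
D = (13/2, -21/2)
E = (293/250, -701/250)

1. C_x = 9/2  [C is the midpoint of BF]
2. C_y = -1/2  [C is the midpoint of BF]
   → C = (9/2, -1/2)
3. D_x = 13/2  [FA ∥ DC ∩ AC ∥ FD]
4. D_y = -21/2  [FA ∥ DC ∩ AC ∥ FD]
   → D = (13/2, -21/2)
5. E_x = 293/250  [B, D, E are collinear ∩ CE ⟂ BD]
6. E_y = -701/250  [B, D, E are collinear ∩ CE ⟂ BD]
   → E = (293/250, -701/250)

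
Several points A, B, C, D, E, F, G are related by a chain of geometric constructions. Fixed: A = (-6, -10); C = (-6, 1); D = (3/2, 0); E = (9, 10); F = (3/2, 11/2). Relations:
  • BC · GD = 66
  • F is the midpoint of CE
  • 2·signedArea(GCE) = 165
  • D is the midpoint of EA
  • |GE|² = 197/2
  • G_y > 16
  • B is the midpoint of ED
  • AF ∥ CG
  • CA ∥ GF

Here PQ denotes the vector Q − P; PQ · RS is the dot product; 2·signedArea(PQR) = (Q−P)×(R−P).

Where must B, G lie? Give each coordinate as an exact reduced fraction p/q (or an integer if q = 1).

B = (21/4, 5)
G = (3/2, 33/2)

1. B_x = 21/4  [B is the midpoint of ED]
2. B_y = 5  [B is the midpoint of ED]
   → B = (21/4, 5)
3. G_x = 3/2  [CA ∥ GF ∩ AF ∥ CG]
4. G_y = 33/2  [CA ∥ GF ∩ AF ∥ CG]
   → G = (3/2, 33/2)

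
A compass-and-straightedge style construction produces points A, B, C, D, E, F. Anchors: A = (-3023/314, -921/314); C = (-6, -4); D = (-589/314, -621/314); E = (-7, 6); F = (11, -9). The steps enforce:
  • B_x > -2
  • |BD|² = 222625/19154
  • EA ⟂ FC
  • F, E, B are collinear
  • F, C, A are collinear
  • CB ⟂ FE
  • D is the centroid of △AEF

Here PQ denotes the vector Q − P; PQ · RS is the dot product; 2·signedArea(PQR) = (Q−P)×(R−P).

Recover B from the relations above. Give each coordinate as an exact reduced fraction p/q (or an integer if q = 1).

1. B_x = -91/61  [F, E, B are collinear ∩ CB ⟂ FE]
2. B_y = 86/61  [F, E, B are collinear ∩ CB ⟂ FE]
   → B = (-91/61, 86/61)

B = (-91/61, 86/61)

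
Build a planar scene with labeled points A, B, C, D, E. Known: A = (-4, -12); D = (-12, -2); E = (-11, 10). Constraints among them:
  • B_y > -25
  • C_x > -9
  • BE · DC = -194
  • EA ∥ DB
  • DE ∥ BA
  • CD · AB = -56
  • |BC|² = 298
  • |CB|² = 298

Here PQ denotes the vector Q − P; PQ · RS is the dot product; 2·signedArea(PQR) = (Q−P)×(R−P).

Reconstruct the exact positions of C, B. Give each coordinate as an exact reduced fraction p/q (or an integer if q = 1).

1. B_x = -5  [DE ∥ BA ∩ EA ∥ DB]
2. B_y = -24  [DE ∥ BA ∩ EA ∥ DB]
   → B = (-5, -24)
3. C_x = -8  [CD · AB = -56 ∩ BE · DC = -194]
4. C_y = -7  [CD · AB = -56 ∩ BE · DC = -194]
   → C = (-8, -7)

B = (-5, -24)
C = (-8, -7)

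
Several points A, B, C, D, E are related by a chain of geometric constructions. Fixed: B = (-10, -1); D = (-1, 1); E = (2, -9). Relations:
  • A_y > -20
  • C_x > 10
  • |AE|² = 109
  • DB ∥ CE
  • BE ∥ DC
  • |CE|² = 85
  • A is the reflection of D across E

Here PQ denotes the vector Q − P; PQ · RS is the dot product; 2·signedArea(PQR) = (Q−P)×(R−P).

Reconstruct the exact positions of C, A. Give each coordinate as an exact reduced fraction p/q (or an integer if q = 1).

1. C_x = 11  [DB ∥ CE ∩ BE ∥ DC]
2. C_y = -7  [DB ∥ CE ∩ BE ∥ DC]
   → C = (11, -7)
3. A_x = 5  [A is the reflection of D across E]
4. A_y = -19  [A is the reflection of D across E]
   → A = (5, -19)

A = (5, -19)
C = (11, -7)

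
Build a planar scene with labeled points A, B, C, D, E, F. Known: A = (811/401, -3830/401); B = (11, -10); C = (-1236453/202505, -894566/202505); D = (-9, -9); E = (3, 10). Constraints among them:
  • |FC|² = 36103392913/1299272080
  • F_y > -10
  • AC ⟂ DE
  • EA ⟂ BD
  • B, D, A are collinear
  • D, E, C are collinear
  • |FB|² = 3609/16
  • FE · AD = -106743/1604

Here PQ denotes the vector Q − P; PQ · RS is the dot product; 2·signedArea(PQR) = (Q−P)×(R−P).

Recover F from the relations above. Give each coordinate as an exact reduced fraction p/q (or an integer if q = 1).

F = (-4, -37/4)

1. F_x = -4  [line 4420/401·x + -221/401·y + 62543/1604 = 0 ∩ |FB|² = 3609/16]
2. F_y = -37/4  [line 4420/401·x + -221/401·y + 62543/1604 = 0 ∩ |FB|² = 3609/16]
   → F = (-4, -37/4)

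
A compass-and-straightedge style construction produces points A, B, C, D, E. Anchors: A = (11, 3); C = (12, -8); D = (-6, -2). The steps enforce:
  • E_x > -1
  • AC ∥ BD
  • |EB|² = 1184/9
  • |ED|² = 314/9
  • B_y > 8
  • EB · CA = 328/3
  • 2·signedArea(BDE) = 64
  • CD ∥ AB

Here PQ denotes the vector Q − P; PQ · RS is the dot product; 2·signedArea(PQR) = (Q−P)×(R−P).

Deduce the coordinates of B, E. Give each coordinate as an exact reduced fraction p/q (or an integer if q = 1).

B = (-7, 9)
E = (-1/3, -1/3)

1. B_x = -7  [AC ∥ BD ∩ CD ∥ AB]
2. B_y = 9  [AC ∥ BD ∩ CD ∥ AB]
   → B = (-7, 9)
3. E_x = -1/3  [EB · CA = 328/3 ∩ 2·signedArea(BDE) = 64]
4. E_y = -1/3  [EB · CA = 328/3 ∩ 2·signedArea(BDE) = 64]
   → E = (-1/3, -1/3)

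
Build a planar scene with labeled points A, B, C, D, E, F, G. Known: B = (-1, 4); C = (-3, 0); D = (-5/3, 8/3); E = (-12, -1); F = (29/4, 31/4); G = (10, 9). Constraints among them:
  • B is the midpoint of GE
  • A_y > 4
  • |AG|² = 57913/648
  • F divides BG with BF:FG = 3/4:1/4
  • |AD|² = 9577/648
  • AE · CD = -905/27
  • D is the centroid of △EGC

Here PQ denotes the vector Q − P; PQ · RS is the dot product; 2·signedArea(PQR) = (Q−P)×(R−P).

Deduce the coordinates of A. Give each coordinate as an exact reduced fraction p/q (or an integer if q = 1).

A = (55/36, 173/36)

1. A_x = 55/36  [line -4/3·x + -8/3·y + 401/27 = 0 ∩ |AG|² = 57913/648]
2. A_y = 173/36  [line -4/3·x + -8/3·y + 401/27 = 0 ∩ |AG|² = 57913/648]
   → A = (55/36, 173/36)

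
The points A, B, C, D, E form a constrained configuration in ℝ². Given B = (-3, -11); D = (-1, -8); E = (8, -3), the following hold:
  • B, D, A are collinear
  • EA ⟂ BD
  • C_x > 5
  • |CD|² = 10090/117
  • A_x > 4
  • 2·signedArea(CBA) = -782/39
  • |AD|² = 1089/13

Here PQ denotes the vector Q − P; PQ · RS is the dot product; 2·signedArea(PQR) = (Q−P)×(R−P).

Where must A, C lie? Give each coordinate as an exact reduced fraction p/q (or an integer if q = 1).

1. A_x = 53/13  [B, D, A are collinear ∩ EA ⟂ BD]
2. A_y = -5/13  [B, D, A are collinear ∩ EA ⟂ BD]
   → A = (53/13, -5/13)
3. C_x = 70/13  [line -138/13·x + 92/13·y + 2576/39 = 0 ∩ |CD|² = 10090/117]
4. C_y = -49/39  [line -138/13·x + 92/13·y + 2576/39 = 0 ∩ |CD|² = 10090/117]
   → C = (70/13, -49/39)

A = (53/13, -5/13)
C = (70/13, -49/39)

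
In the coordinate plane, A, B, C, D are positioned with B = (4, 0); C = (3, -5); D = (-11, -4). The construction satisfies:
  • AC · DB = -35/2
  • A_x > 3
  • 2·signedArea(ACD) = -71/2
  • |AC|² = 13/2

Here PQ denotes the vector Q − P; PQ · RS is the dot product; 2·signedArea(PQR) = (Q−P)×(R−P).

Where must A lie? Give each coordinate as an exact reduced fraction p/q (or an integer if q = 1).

A = (7/2, -5/2)

1. A_x = 7/2  [2·signedArea(ACD) = -71/2 ∩ AC · DB = -35/2]
2. A_y = -5/2  [2·signedArea(ACD) = -71/2 ∩ AC · DB = -35/2]
   → A = (7/2, -5/2)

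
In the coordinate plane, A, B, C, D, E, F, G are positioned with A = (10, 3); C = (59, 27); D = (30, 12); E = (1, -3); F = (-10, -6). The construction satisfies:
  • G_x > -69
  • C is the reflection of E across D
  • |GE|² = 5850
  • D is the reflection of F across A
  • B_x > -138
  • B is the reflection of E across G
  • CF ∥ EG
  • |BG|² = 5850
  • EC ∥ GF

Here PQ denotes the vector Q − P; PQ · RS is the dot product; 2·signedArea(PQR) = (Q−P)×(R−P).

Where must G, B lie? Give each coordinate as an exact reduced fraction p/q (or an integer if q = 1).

1. G_x = -68  [EC ∥ GF ∩ CF ∥ EG]
2. G_y = -36  [EC ∥ GF ∩ CF ∥ EG]
   → G = (-68, -36)
3. B_x = -137  [B is the reflection of E across G]
4. B_y = -69  [B is the reflection of E across G]
   → B = (-137, -69)

B = (-137, -69)
G = (-68, -36)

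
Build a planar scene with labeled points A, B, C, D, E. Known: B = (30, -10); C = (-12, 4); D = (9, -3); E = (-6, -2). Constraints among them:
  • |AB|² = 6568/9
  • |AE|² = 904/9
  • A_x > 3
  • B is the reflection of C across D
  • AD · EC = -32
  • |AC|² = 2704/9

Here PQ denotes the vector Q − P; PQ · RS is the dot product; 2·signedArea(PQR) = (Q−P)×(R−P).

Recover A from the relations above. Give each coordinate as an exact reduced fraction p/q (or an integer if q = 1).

1. A_x = 4  [line 6·x + -6·y + -40 = 0 ∩ |AC|² = 2704/9]
2. A_y = -8/3  [line 6·x + -6·y + -40 = 0 ∩ |AC|² = 2704/9]
   → A = (4, -8/3)

A = (4, -8/3)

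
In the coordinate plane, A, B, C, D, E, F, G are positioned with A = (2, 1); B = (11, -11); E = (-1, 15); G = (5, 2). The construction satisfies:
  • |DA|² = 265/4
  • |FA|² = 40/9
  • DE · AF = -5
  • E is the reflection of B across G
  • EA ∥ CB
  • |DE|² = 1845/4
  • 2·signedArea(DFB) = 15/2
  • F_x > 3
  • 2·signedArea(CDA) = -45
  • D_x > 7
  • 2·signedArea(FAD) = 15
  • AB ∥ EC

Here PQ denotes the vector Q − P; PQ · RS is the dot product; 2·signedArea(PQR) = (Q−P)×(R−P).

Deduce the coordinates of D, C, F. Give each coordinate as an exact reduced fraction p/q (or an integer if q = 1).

C = (8, 3)
D = (8, -9/2)
F = (4, 5/3)

1. C_x = 8  [EA ∥ CB ∩ AB ∥ EC]
2. C_y = 3  [EA ∥ CB ∩ AB ∥ EC]
   → C = (8, 3)
3. D_x = 8  [line -2·x + 6·y + 43 = 0 ∩ |DA|² = 265/4]
4. D_y = -9/2  [line -2·x + 6·y + 43 = 0 ∩ |DA|² = 265/4]
   → D = (8, -9/2)
5. F_x = 4  [DE · AF = -5 ∩ 2·signedArea(FAD) = 15]
6. F_y = 5/3  [DE · AF = -5 ∩ 2·signedArea(FAD) = 15]
   → F = (4, 5/3)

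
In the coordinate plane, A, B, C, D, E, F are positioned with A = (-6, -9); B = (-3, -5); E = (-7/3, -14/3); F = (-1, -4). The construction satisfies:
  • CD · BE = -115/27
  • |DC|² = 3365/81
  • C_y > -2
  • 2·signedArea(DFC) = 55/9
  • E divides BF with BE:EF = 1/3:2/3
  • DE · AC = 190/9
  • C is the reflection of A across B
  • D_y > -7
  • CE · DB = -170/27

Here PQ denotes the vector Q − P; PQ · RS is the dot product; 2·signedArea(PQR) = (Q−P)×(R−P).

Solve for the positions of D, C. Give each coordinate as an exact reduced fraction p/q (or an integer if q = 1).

1. C_x = 0  [C is the reflection of A across B]
2. C_y = -1  [C is the reflection of A across B]
   → C = (0, -1)
3. D_x = -34/9  [2·signedArea(DFC) = 55/9 ∩ DE · AC = 190/9]
4. D_y = -56/9  [2·signedArea(DFC) = 55/9 ∩ DE · AC = 190/9]
   → D = (-34/9, -56/9)

C = (0, -1)
D = (-34/9, -56/9)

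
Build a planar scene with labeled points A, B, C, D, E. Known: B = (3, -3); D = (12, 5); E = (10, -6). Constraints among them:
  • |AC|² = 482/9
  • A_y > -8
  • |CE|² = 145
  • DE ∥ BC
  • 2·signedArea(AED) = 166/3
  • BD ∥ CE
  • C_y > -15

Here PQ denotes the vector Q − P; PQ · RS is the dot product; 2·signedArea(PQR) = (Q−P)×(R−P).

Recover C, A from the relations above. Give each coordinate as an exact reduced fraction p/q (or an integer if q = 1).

A = (14/3, -23/3)
C = (1, -14)

1. C_x = 1  [BD ∥ CE ∩ DE ∥ BC]
2. C_y = -14  [BD ∥ CE ∩ DE ∥ BC]
   → C = (1, -14)
3. A_x = 14/3  [line -11·x + 2·y + 200/3 = 0 ∩ |AC|² = 482/9]
4. A_y = -23/3  [line -11·x + 2·y + 200/3 = 0 ∩ |AC|² = 482/9]
   → A = (14/3, -23/3)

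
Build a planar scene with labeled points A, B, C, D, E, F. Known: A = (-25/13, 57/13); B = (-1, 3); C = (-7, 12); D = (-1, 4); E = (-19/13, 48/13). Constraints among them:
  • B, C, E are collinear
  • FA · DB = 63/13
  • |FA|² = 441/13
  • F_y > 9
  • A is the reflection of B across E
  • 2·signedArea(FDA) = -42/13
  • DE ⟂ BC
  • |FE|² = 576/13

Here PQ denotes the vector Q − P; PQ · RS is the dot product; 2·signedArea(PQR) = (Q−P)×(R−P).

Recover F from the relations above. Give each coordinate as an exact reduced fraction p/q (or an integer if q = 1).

1. F_x = -67/13  [FA · DB = 63/13 ∩ 2·signedArea(FDA) = -42/13]
2. F_y = 120/13  [FA · DB = 63/13 ∩ 2·signedArea(FDA) = -42/13]
   → F = (-67/13, 120/13)

F = (-67/13, 120/13)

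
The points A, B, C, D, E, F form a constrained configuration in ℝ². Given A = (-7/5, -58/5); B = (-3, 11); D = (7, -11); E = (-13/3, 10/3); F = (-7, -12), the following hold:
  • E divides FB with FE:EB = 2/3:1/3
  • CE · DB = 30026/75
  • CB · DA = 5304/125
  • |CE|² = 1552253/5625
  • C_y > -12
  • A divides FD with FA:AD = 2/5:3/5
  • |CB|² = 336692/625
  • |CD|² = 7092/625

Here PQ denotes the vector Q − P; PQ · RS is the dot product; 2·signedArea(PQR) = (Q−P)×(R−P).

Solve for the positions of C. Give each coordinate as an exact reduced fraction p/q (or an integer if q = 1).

1. C_x = 91/25  [CE · DB = 30026/75 ∩ CB · DA = 5304/125]
2. C_y = -281/25  [CE · DB = 30026/75 ∩ CB · DA = 5304/125]
   → C = (91/25, -281/25)

C = (91/25, -281/25)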